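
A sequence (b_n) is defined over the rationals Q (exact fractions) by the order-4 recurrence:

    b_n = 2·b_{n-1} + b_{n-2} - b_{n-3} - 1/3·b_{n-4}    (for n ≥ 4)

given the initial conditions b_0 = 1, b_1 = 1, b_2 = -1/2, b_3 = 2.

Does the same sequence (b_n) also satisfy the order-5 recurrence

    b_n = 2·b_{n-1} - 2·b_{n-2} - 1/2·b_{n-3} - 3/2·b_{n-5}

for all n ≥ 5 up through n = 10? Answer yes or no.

Terms b_0..b_10: 1, 1, -1/2, 2, 13/6, 13/2, 40/3, 91/3, 601/9, 2671/18, 2959/9
n=5: candidate gives -11/12, actual b_5 = 13/2 ✗

no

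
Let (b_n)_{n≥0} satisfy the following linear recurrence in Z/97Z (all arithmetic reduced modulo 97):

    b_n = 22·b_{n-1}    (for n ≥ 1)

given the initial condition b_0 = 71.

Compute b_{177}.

10

b_1 = 22·71 = 10
b_2 = 22·10 = 26
b_3 = 22·26 = 87
b_4 = 22·87 = 71
(b_4) = (71) = (b_0), so the sequence has period 4.
177 ≡ 1 (mod 4), hence b_177 = b_1 = 10.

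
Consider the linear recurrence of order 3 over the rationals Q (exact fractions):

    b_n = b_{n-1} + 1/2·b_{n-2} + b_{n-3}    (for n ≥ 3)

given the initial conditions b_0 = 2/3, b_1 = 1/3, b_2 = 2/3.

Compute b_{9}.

b_3 = 1·2/3 + 1/2·1/3 + 1·2/3 = 3/2
b_4 = 1·3/2 + 1/2·2/3 + 1·1/3 = 13/6
b_5 = 1·13/6 + 1/2·3/2 + 1·2/3 = 43/12
b_6 = 1·43/12 + 1/2·13/6 + 1·3/2 = 37/6
b_7 = 1·37/6 + 1/2·43/12 + 1·13/6 = 81/8
b_8 = 1·81/8 + 1/2·37/6 + 1·43/12 = 403/24
b_9 = 1·403/24 + 1/2·81/8 + 1·37/6 = 1345/48

1345/48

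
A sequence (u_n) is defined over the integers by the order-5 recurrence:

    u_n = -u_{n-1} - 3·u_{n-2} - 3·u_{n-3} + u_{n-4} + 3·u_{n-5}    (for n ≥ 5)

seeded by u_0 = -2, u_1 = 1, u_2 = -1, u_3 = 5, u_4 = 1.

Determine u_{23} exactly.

914304

u_5 = -1·1 + -3·5 + -3·-1 + 1·1 + 3·-2 = -18
u_6 = -1·-18 + -3·1 + -3·5 + 1·-1 + 3·1 = 2
u_7 = -1·2 + -3·-18 + -3·1 + 1·5 + 3·-1 = 51
u_8 = -1·51 + -3·2 + -3·-18 + 1·1 + 3·5 = 13
u_9 = -1·13 + -3·51 + -3·2 + 1·-18 + 3·1 = -187
u_10 = -1·-187 + -3·13 + -3·51 + 1·2 + 3·-18 = -57
u_11 = -1·-57 + -3·-187 + -3·13 + 1·51 + 3·2 = 636
u_12 = -1·636 + -3·-57 + -3·-187 + 1·13 + 3·51 = 262
u_13 = -1·262 + -3·636 + -3·-57 + 1·-187 + 3·13 = -2147
u_14 = -1·-2147 + -3·262 + -3·636 + 1·-57 + 3·-187 = -1165
u_15 = -1·-1165 + -3·-2147 + -3·262 + 1·636 + 3·-57 = 7285
u_16 = -1·7285 + -3·-1165 + -3·-2147 + 1·262 + 3·636 = 4821
u_17 = -1·4821 + -3·7285 + -3·-1165 + 1·-2147 + 3·262 = -24542
u_18 = -1·-24542 + -3·4821 + -3·7285 + 1·-1165 + 3·-2147 = -19382
u_19 = -1·-19382 + -3·-24542 + -3·4821 + 1·7285 + 3·-1165 = 82335
u_20 = -1·82335 + -3·-19382 + -3·-24542 + 1·4821 + 3·7285 = 76113
u_21 = -1·76113 + -3·82335 + -3·-19382 + 1·-24542 + 3·4821 = -275051
u_22 = -1·-275051 + -3·76113 + -3·82335 + 1·-19382 + 3·-24542 = -293301
u_23 = -1·-293301 + -3·-275051 + -3·76113 + 1·82335 + 3·-19382 = 914304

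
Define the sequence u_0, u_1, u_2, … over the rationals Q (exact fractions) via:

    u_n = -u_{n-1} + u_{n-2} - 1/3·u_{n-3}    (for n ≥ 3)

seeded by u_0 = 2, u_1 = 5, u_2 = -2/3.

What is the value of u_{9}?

2863/27

u_3 = -1·-2/3 + 1·5 + -1/3·2 = 5
u_4 = -1·5 + 1·-2/3 + -1/3·5 = -22/3
u_5 = -1·-22/3 + 1·5 + -1/3·-2/3 = 113/9
u_6 = -1·113/9 + 1·-22/3 + -1/3·5 = -194/9
u_7 = -1·-194/9 + 1·113/9 + -1/3·-22/3 = 329/9
u_8 = -1·329/9 + 1·-194/9 + -1/3·113/9 = -1682/27
u_9 = -1·-1682/27 + 1·329/9 + -1/3·-194/9 = 2863/27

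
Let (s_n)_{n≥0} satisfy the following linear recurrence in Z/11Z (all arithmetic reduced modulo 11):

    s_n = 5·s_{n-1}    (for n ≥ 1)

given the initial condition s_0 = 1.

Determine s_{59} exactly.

9

s_1 = 5·1 = 5
s_2 = 5·5 = 3
s_3 = 5·3 = 4
s_4 = 5·4 = 9
s_5 = 5·9 = 1
(s_5) = (1) = (s_0), so the sequence has period 5.
59 ≡ 4 (mod 5), hence s_59 = s_4 = 9.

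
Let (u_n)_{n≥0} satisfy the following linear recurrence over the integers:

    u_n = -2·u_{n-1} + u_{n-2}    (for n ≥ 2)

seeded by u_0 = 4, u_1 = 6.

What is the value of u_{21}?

u_2 = -2·6 + 1·4 = -8
u_3 = -2·-8 + 1·6 = 22
u_4 = -2·22 + 1·-8 = -52
u_5 = -2·-52 + 1·22 = 126
u_6 = -2·126 + 1·-52 = -304
u_7 = -2·-304 + 1·126 = 734
u_8 = -2·734 + 1·-304 = -1772
u_9 = -2·-1772 + 1·734 = 4278
u_10 = -2·4278 + 1·-1772 = -10328
u_11 = -2·-10328 + 1·4278 = 24934
u_12 = -2·24934 + 1·-10328 = -60196
u_13 = -2·-60196 + 1·24934 = 145326
u_14 = -2·145326 + 1·-60196 = -350848
u_15 = -2·-350848 + 1·145326 = 847022
u_16 = -2·847022 + 1·-350848 = -2044892
u_17 = -2·-2044892 + 1·847022 = 4936806
u_18 = -2·4936806 + 1·-2044892 = -11918504
u_19 = -2·-11918504 + 1·4936806 = 28773814
u_20 = -2·28773814 + 1·-11918504 = -69466132
u_21 = -2·-69466132 + 1·28773814 = 167706078

167706078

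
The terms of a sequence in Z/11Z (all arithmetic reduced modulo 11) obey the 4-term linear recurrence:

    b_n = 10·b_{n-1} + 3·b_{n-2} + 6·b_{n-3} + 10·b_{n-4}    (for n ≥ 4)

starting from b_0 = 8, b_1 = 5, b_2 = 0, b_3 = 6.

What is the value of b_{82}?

b_4 = 10·6 + 3·0 + 6·5 + 10·8 = 5
b_5 = 10·5 + 3·6 + 6·0 + 10·5 = 8
b_6 = 10·8 + 3·5 + 6·6 + 10·0 = 10
b_7 = 10·10 + 3·8 + 6·5 + 10·6 = 5
b_8 = 10·5 + 3·10 + 6·8 + 10·5 = 2
b_9 = 10·2 + 3·5 + 6·10 + 10·8 = 10
b_10 = 10·10 + 3·2 + 6·5 + 10·10 = 5
b_11 = 10·5 + 3·10 + 6·2 + 10·5 = 10
b_12 = 10·10 + 3·5 + 6·10 + 10·2 = 8
b_13 = 10·8 + 3·10 + 6·5 + 10·10 = 9
b_14 = 10·9 + 3·8 + 6·10 + 10·5 = 4
b_15 = 10·4 + 3·9 + 6·8 + 10·10 = 6
b_16 = 10·6 + 3·4 + 6·9 + 10·8 = 8
b_17 = 10·8 + 3·6 + 6·4 + 10·9 = 3
b_18 = 10·3 + 3·8 + 6·6 + 10·4 = 9
b_19 = 10·9 + 3·3 + 6·8 + 10·6 = 9
b_20 = 10·9 + 3·9 + 6·3 + 10·8 = 6
b_21 = 10·6 + 3·9 + 6·9 + 10·3 = 6
b_22 = 10·6 + 3·6 + 6·9 + 10·9 = 2
b_23 = 10·2 + 3·6 + 6·6 + 10·9 = 10
b_24 = 10·10 + 3·2 + 6·6 + 10·6 = 4
b_25 = 10·4 + 3·10 + 6·2 + 10·6 = 10
b_26 = 10·10 + 3·4 + 6·10 + 10·2 = 5
b_27 = 10·5 + 3·10 + 6·4 + 10·10 = 6
b_28 = 10·6 + 3·5 + 6·10 + 10·4 = 10
b_29 = 10·10 + 3·6 + 6·5 + 10·10 = 6
b_30 = 10·6 + 3·10 + 6·6 + 10·5 = 0
b_31 = 10·0 + 3·6 + 6·10 + 10·6 = 6
b_32 = 10·6 + 3·0 + 6·6 + 10·10 = 9
b_33 = 10·9 + 3·6 + 6·0 + 10·6 = 3
b_34 = 10·3 + 3·9 + 6·6 + 10·0 = 5
b_35 = 10·5 + 3·3 + 6·9 + 10·6 = 8
b_36 = 10·8 + 3·5 + 6·3 + 10·9 = 5
b_37 = 10·5 + 3·8 + 6·5 + 10·3 = 2
b_38 = 10·2 + 3·5 + 6·8 + 10·5 = 1
b_39 = 10·1 + 3·2 + 6·5 + 10·8 = 5
b_40 = 10·5 + 3·1 + 6·2 + 10·5 = 5
b_41 = 10·5 + 3·5 + 6·1 + 10·2 = 3
b_42 = 10·3 + 3·5 + 6·5 + 10·1 = 8
b_43 = 10·8 + 3·3 + 6·5 + 10·5 = 4
b_44 = 10·4 + 3·8 + 6·3 + 10·5 = 0
b_45 = 10·0 + 3·4 + 6·8 + 10·3 = 2
b_46 = 10·2 + 3·0 + 6·4 + 10·8 = 3
b_47 = 10·3 + 3·2 + 6·0 + 10·4 = 10
b_48 = 10·10 + 3·3 + 6·2 + 10·0 = 0
b_49 = 10·0 + 3·10 + 6·3 + 10·2 = 2
b_50 = 10·2 + 3·0 + 6·10 + 10·3 = 0
b_51 = 10·0 + 3·2 + 6·0 + 10·10 = 7
b_52 = 10·7 + 3·0 + 6·2 + 10·0 = 5
b_53 = 10·5 + 3·7 + 6·0 + 10·2 = 3
b_54 = 10·3 + 3·5 + 6·7 + 10·0 = 10
b_55 = 10·10 + 3·3 + 6·5 + 10·7 = 0
b_56 = 10·0 + 3·10 + 6·3 + 10·5 = 10
b_57 = 10·10 + 3·0 + 6·10 + 10·3 = 3
b_58 = 10·3 + 3·10 + 6·0 + 10·10 = 6
b_59 = 10·6 + 3·3 + 6·10 + 10·0 = 8
b_60 = 10·8 + 3·6 + 6·3 + 10·10 = 7
b_61 = 10·7 + 3·8 + 6·6 + 10·3 = 6
b_62 = 10·6 + 3·7 + 6·8 + 10·6 = 2
b_63 = 10·2 + 3·6 + 6·7 + 10·8 = 6
b_64 = 10·6 + 3·2 + 6·6 + 10·7 = 7
b_65 = 10·7 + 3·6 + 6·2 + 10·6 = 6
b_66 = 10·6 + 3·7 + 6·6 + 10·2 = 5
b_67 = 10·5 + 3·6 + 6·7 + 10·6 = 5
b_68 = 10·5 + 3·5 + 6·6 + 10·7 = 6
b_69 = 10·6 + 3·5 + 6·5 + 10·6 = 0
b_70 = 10·0 + 3·6 + 6·5 + 10·5 = 10
b_71 = 10·10 + 3·0 + 6·6 + 10·5 = 10
b_72 = 10·10 + 3·10 + 6·0 + 10·6 = 3
b_73 = 10·3 + 3·10 + 6·10 + 10·0 = 10
b_74 = 10·10 + 3·3 + 6·10 + 10·10 = 5
b_75 = 10·5 + 3·10 + 6·3 + 10·10 = 0
b_76 = 10·0 + 3·5 + 6·10 + 10·3 = 6
b_77 = 10·6 + 3·0 + 6·5 + 10·10 = 3
b_78 = 10·3 + 3·6 + 6·0 + 10·5 = 10
b_79 = 10·10 + 3·3 + 6·6 + 10·0 = 2
b_80 = 10·2 + 3·10 + 6·3 + 10·6 = 7
b_81 = 10·7 + 3·2 + 6·10 + 10·3 = 1
b_82 = 10·1 + 3·7 + 6·2 + 10·10 = 0

0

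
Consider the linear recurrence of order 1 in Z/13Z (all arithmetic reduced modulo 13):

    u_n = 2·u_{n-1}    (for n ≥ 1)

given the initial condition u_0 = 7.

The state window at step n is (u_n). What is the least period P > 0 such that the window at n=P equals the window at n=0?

n=0: window = (7)
n=1: window = (1)
n=2: window = (2)
n=3: window = (4)
n=4: window = (8)
n=5: window = (3)
n=6: window = (6)
n=7: window = (12)
n=8: window = (11)
n=9: window = (9)
n=10: window = (5)
n=11: window = (10)
n=12: window = (7)
window at n=12 equals window at n=0 → period = 12

12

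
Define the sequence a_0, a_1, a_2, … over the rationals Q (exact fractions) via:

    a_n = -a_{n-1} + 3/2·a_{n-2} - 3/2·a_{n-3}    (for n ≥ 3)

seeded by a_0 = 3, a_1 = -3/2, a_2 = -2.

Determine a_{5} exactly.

a_3 = -1·-2 + 3/2·-3/2 + -3/2·3 = -19/4
a_4 = -1·-19/4 + 3/2·-2 + -3/2·-3/2 = 4
a_5 = -1·4 + 3/2·-19/4 + -3/2·-2 = -65/8

-65/8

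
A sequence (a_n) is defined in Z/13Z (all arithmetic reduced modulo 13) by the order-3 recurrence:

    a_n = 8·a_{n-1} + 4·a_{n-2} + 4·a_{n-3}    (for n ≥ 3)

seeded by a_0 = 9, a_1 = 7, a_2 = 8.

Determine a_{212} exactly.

8

a_3 = 8·8 + 4·7 + 4·9 = 11
a_4 = 8·11 + 4·8 + 4·7 = 5
a_5 = 8·5 + 4·11 + 4·8 = 12
a_6 = 8·12 + 4·5 + 4·11 = 4
a_7 = 8·4 + 4·12 + 4·5 = 9
a_8 = 8·9 + 4·4 + 4·12 = 6
a_9 = 8·6 + 4·9 + 4·4 = 9
a_10 = 8·9 + 4·6 + 4·9 = 2
a_11 = 8·2 + 4·9 + 4·6 = 11
a_12 = 8·11 + 4·2 + 4·9 = 2
a_13 = 8·2 + 4·11 + 4·2 = 3
a_14 = 8·3 + 4·2 + 4·11 = 11
a_15 = 8·11 + 4·3 + 4·2 = 4
a_16 = 8·4 + 4·11 + 4·3 = 10
a_17 = 8·10 + 4·4 + 4·11 = 10
a_18 = 8·10 + 4·10 + 4·4 = 6
a_19 = 8·6 + 4·10 + 4·10 = 11
a_20 = 8·11 + 4·6 + 4·10 = 9
a_21 = 8·9 + 4·11 + 4·6 = 10
a_22 = 8·10 + 4·9 + 4·11 = 4
a_23 = 8·4 + 4·10 + 4·9 = 4
a_24 = 8·4 + 4·4 + 4·10 = 10
a_25 = 8·10 + 4·4 + 4·4 = 8
a_26 = 8·8 + 4·10 + 4·4 = 3
a_27 = 8·3 + 4·8 + 4·10 = 5
a_28 = 8·5 + 4·3 + 4·8 = 6
a_29 = 8·6 + 4·5 + 4·3 = 2
a_30 = 8·2 + 4·6 + 4·5 = 8
a_31 = 8·8 + 4·2 + 4·6 = 5
a_32 = 8·5 + 4·8 + 4·2 = 2
a_33 = 8·2 + 4·5 + 4·8 = 3
a_34 = 8·3 + 4·2 + 4·5 = 0
a_35 = 8·0 + 4·3 + 4·2 = 7
a_36 = 8·7 + 4·0 + 4·3 = 3
a_37 = 8·3 + 4·7 + 4·0 = 0
a_38 = 8·0 + 4·3 + 4·7 = 1
a_39 = 8·1 + 4·0 + 4·3 = 7
a_40 = 8·7 + 4·1 + 4·0 = 8
a_41 = 8·8 + 4·7 + 4·1 = 5
a_42 = 8·5 + 4·8 + 4·7 = 9
a_43 = 8·9 + 4·5 + 4·8 = 7
a_44 = 8·7 + 4·9 + 4·5 = 8
(a_42, a_43, a_44) = (9, 7, 8) = (a_0, a_1, a_2), so the sequence has period 42.
212 ≡ 2 (mod 42), hence a_212 = a_2 = 8.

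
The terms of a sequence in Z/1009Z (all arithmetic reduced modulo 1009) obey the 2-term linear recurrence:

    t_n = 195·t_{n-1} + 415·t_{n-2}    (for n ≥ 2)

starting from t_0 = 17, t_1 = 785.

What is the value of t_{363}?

t_2 = 195·785 + 415·17 = 708
t_3 = 195·708 + 415·785 = 704
t_4 = 195·704 + 415·708 = 257
t_5 = 195·257 + 415·704 = 224
t_6 = 195·224 + 415·257 = 1003
t_7 = 195·1003 + 415·224 = 980
Continuing the recurrence:
  t_8 = 936;  t_9 = 973;  t_10 = 18;  t_11 = 678;  t_12 = 438;  t_13 = 513
  t_14 = 294;  t_15 = 822;  t_16 = 789;  t_17 = 575;  t_18 = 645;  t_19 = 151
  t_20 = 474;  t_21 = 718;  t_22 = 723;  t_23 = 40;  t_24 = 100;  t_25 = 785
  t_26 = 847;  t_27 = 566;  t_28 = 762;  t_29 = 60;  t_30 = 5;  t_31 = 650
  t_32 = 682;  t_33 = 149;  t_34 = 304;  t_35 = 35;  t_36 = 806;  t_37 = 165
  t_38 = 398;  t_39 = 789;  t_40 = 181;  t_41 = 499;  t_42 = 890;  t_43 = 242
  t_44 = 832;  t_45 = 330;  t_46 = 985;  t_47 = 91;  t_48 = 722;  t_49 = 971
  t_50 = 619;  t_51 = 1008;  t_52 = 404;  t_53 = 672;  t_54 = 36;  t_55 = 353
  t_56 = 28;  t_57 = 605;  t_58 = 443;  t_59 = 454;  t_60 = 954;  t_61 = 101
  t_62 = 906;  t_63 = 641;  t_64 = 521;  t_65 = 334;  t_66 = 843;  t_67 = 295
  t_68 = 743;  t_69 = 934;  t_70 = 101;  t_71 = 678;  t_72 = 577;  t_73 = 375
  t_74 = 799;  t_75 = 658;  t_76 = 800;  t_77 = 245;  t_78 = 391;  t_79 = 336
  t_80 = 760;  t_81 = 75;  t_82 = 82;  t_83 = 701;  t_84 = 204;  t_85 = 752
  t_86 = 239;  t_87 = 490;  t_88 = 1007;  t_89 = 151;  t_90 = 363;  t_91 = 262
  t_92 = 944;  t_93 = 200;  t_94 = 926;  t_95 = 221;  t_96 = 578;  t_97 = 607
  t_98 = 40;  t_99 = 392;  t_100 = 212;  t_101 = 202;  t_102 = 236;  t_103 = 698
  t_104 = 971;  t_105 = 749;  t_106 = 124;  t_107 = 27;  t_108 = 221;  t_109 = 823
  t_110 = 959;  t_111 = 843;  t_112 = 357;  t_113 = 725;  t_114 = 956;  t_115 = 957
  t_116 = 153;  t_117 = 183;  t_118 = 298;  t_119 = 867;  t_120 = 125;  t_121 = 760
  t_122 = 293;  t_123 = 214;  t_124 = 876;  t_125 = 317;  t_126 = 566;  t_127 = 774
  t_128 = 382;  t_129 = 172;  t_130 = 360;  t_131 = 320;  t_132 = 919;  t_133 = 224
  t_134 = 276;  t_135 = 475;  t_136 = 320;  t_137 = 212;  t_138 = 592;  t_139 = 611
  t_140 = 576;  t_141 = 627;  t_142 = 83;  t_143 = 933;  t_144 = 454;  t_145 = 486
  t_146 = 660;  t_147 = 447;  t_148 = 852;  t_149 = 513;  t_150 = 574;  t_151 = 936
  t_152 = 986;  t_153 = 535;  t_154 = 943;  t_155 = 292;  t_156 = 289;  t_157 = 960
  t_158 = 399;  t_159 = 966;  t_160 = 805;  t_161 = 897;  t_162 = 454;  t_163 = 681
  t_164 = 343;  t_165 = 386;  t_166 = 680;  t_167 = 180;  t_168 = 474;  t_169 = 645
  t_170 = 614;  t_171 = 958;  t_172 = 687;  t_173 = 801;  t_174 = 367;  t_175 = 380
  t_176 = 389;  t_177 = 476;  t_178 = 996;  t_179 = 268;  t_180 = 451;  t_181 = 392
  t_182 = 256;  t_183 = 710;  t_184 = 512;  t_185 = 980;  t_186 = 989;  t_187 = 209
  t_188 = 167;  t_189 = 238;  t_190 = 689;  t_191 = 46;  t_192 = 277;  t_193 = 457
  t_194 = 252;  t_195 = 671;  t_196 = 328;  t_197 = 374;  t_198 = 187;  t_199 = 974
  t_200 = 150;  t_201 = 599;  t_202 = 462;  t_203 = 660;  t_204 = 577;  t_205 = 977
  t_206 = 136;  t_207 = 123;  t_208 = 714;  t_209 = 583;  t_210 = 341;  t_211 = 695
  t_212 = 574;  t_213 = 791;  t_214 = 963;  t_215 = 451;  t_216 = 243;  t_217 = 462
  t_218 = 234;  t_219 = 245;  t_220 = 598;  t_221 = 341;  t_222 = 866;  t_223 = 622
  t_224 = 396;  t_225 = 362;  t_226 = 842;  t_227 = 621;  t_228 = 331;  t_229 = 389
  t_230 = 321;  t_231 = 32;  t_232 = 213;  t_233 = 329;  t_234 = 191;  t_235 = 232
  t_236 = 398;  t_237 = 342;  t_238 = 799;  t_239 = 80;  t_240 = 89;  t_241 = 105
  t_242 = 906;  t_243 = 283;  t_244 = 332;  t_245 = 565;  t_246 = 750;  t_247 = 332
  t_248 = 642;  t_249 = 630;  t_250 = 815;  t_251 = 631;  t_252 = 157;  t_253 = 879
  t_254 = 454;  t_255 = 274;  t_256 = 689;  t_257 = 860;  t_258 = 594;  t_259 = 518
  t_260 = 424;  t_261 = 1004;  t_262 = 428;  t_263 = 665;  t_264 = 559;  t_265 = 551
  t_266 = 406;  t_267 = 90;  t_268 = 384;  t_269 = 231;  t_270 = 587;  t_271 = 458
  t_272 = 954;  t_273 = 752;  t_274 = 717;  t_275 = 872;  t_276 = 428;  t_277 = 371
  t_278 = 742;  t_279 = 1000;  t_280 = 448;  t_281 = 887;  t_282 = 690;  t_283 = 173
  t_284 = 232;  t_285 = 1000;  t_286 = 688;  t_287 = 264;  t_288 = 1003;  t_289 = 427
  t_290 = 55;  t_291 = 256;  t_292 = 97;  t_293 = 39;  t_294 = 437;  t_295 = 500
  t_296 = 371;  t_297 = 352;  t_298 = 625;  t_299 = 570;  t_300 = 222;  t_301 = 347
  t_302 = 373;  t_303 = 814;  t_304 = 735;  t_305 = 851;  t_306 = 776;  t_307 = 994
  t_308 = 271;  t_309 = 206;  t_310 = 276;  t_311 = 68;  t_312 = 666;  t_313 = 686
  t_314 = 506;  t_315 = 949;  t_316 = 526;  t_317 = 986;  t_318 = 906;  t_319 = 640
  t_320 = 326;  t_321 = 236;  t_322 = 699;  t_323 = 157;  t_324 = 847;  t_325 = 268
  t_326 = 165;  t_327 = 117;  t_328 = 480;  t_329 = 895;  t_330 = 395;  t_331 = 454
  t_332 = 205;  t_333 = 351;  t_334 = 152;  t_335 = 748;  t_336 = 77;  t_337 = 537
  t_338 = 455;  t_339 = 808;  t_340 = 298;  t_341 = 929;  t_342 = 107;  t_343 = 782
  t_344 = 140;  t_345 = 698;  t_346 = 482;  t_347 = 240;  t_348 = 634;  t_349 = 241
  t_350 = 342;  t_351 = 220;  t_352 = 183;  t_353 = 860;  t_354 = 476;  t_355 = 715
  t_356 = 968;  t_357 = 156;  t_358 = 288;  t_359 = 829;  t_360 = 673;  t_361 = 31
t_362 = 195·31 + 415·673 = 802
t_363 = 195·802 + 415·31 = 752

752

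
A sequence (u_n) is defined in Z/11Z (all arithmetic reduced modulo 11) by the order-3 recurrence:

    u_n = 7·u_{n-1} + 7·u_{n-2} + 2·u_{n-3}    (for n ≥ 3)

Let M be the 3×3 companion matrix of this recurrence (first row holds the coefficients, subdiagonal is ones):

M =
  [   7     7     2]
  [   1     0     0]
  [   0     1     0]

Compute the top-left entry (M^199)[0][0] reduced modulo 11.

4

(M^199)[0][0] is the top entry after applying M 199 times to the unit state (1, 0, 0). Equivalently it is h_{201} for the auxiliary sequence (h_n) obeying the same recurrence with h_2 = 1 and h_i = 0 for 0 ≤ i < 2:
h_3 = 7·1 + 7·0 + 2·0 = 7
h_4 = 7·7 + 7·1 + 2·0 = 1
h_5 = 7·1 + 7·7 + 2·1 = 3
h_6 = 7·3 + 7·1 + 2·7 = 9
h_7 = 7·9 + 7·3 + 2·1 = 9
h_8 = 7·9 + 7·9 + 2·3 = 0
Continuing the recurrence:
  h_9 = 4;  h_10 = 2;  h_11 = 9;  h_12 = 8;  h_13 = 2;  h_14 = 0
  h_15 = 8;  h_16 = 5;  h_17 = 3;  h_18 = 6;  h_19 = 7;  h_20 = 9
  h_21 = 3;  h_22 = 10;  h_23 = 10;  h_24 = 3;  h_25 = 1;  h_26 = 4
  h_27 = 8;  h_28 = 9;  h_29 = 6;  h_30 = 0;  h_31 = 5;  h_32 = 3
  h_33 = 1;  h_34 = 5;  h_35 = 4;  h_36 = 10;  h_37 = 9;  h_38 = 9
  h_39 = 3;  h_40 = 3;  h_41 = 5;  h_42 = 7;  h_43 = 2;  h_44 = 7
  h_45 = 0;  h_46 = 9;  h_47 = 0;  h_48 = 8;  h_49 = 8;  h_50 = 2
  h_51 = 9;  h_52 = 5;  h_53 = 3;  h_54 = 8;  h_55 = 10;  h_56 = 0
  h_57 = 9;  h_58 = 6;  h_59 = 6;  h_60 = 3;  h_61 = 9;  h_62 = 8
  h_63 = 4;  h_64 = 3;  h_65 = 10;  h_66 = 0;  h_67 = 10;  h_68 = 2
  h_69 = 7;  h_70 = 6;  h_71 = 7;  h_72 = 6;  h_73 = 4;  h_74 = 7
  h_75 = 1;  h_76 = 9;  h_77 = 7;  h_78 = 4;  h_79 = 7;  h_80 = 3
  h_81 = 1;  h_82 = 9;  h_83 = 10;  h_84 = 3;  h_85 = 10;  h_86 = 1
  h_87 = 6;  h_88 = 3;  h_89 = 10;  h_90 = 4;  h_91 = 5;  h_92 = 6
  h_93 = 8;  h_94 = 9;  h_95 = 10;  h_96 = 6;  h_97 = 9;  h_98 = 4
  h_99 = 4;  h_100 = 8;  h_101 = 4;  h_102 = 4;  h_103 = 6;  h_104 = 1
  h_105 = 2;  h_106 = 0;  h_107 = 5;  h_108 = 6;  h_109 = 0;  h_110 = 8
  h_111 = 2;  h_112 = 4;  h_113 = 3;  h_114 = 9;  h_115 = 4;  h_116 = 9
  h_117 = 10;  h_118 = 9;  h_119 = 8;  h_120 = 7;  h_121 = 2;  h_122 = 2
  h_123 = 9;  h_124 = 4;  h_125 = 7;  h_126 = 7;  h_127 = 7;  h_128 = 2
  h_129 = 0;  h_130 = 6;  h_131 = 2;  h_132 = 1;  h_133 = 0;  h_134 = 0
  h_135 = 2;  h_136 = 3;  h_137 = 2;  h_138 = 6;  h_139 = 7;  h_140 = 7
  h_141 = 0;  h_142 = 8;  h_143 = 4;  h_144 = 7;  h_145 = 5;  h_146 = 4
  h_147 = 0;  h_148 = 5;  h_149 = 10;  h_150 = 6;  h_151 = 1;  h_152 = 3
  h_153 = 7;  h_154 = 6;  h_155 = 9;  h_156 = 9;  h_157 = 6;  h_158 = 2
  h_159 = 8;  h_160 = 5;  h_161 = 7;  h_162 = 1;  h_163 = 0;  h_164 = 10
  h_165 = 6;  h_166 = 2;  h_167 = 10;  h_168 = 8;  h_169 = 9;  h_170 = 7
  h_171 = 7;  h_172 = 6;  h_173 = 6;  h_174 = 10;  h_175 = 3;  h_176 = 4
  h_177 = 3;  h_178 = 0;  h_179 = 7;  h_180 = 0;  h_181 = 5;  h_182 = 5
  h_183 = 4;  h_184 = 7;  h_185 = 10;  h_186 = 6;  h_187 = 5;  h_188 = 9
  h_189 = 0;  h_190 = 7;  h_191 = 1;  h_192 = 1;  h_193 = 6;  h_194 = 7
  h_195 = 5;  h_196 = 8;  h_197 = 6;  h_198 = 9;  h_199 = 0
h_200 = 7·0 + 7·9 + 2·6 = 9
h_201 = 7·9 + 7·0 + 2·9 = 4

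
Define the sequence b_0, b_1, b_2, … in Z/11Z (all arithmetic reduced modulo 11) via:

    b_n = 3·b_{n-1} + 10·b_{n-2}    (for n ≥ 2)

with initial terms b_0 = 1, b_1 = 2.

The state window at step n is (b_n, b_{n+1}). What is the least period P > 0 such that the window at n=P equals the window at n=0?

5

n=0: window = (1, 2)
n=1: window = (2, 5)
n=2: window = (5, 2)
n=3: window = (2, 1)
n=4: window = (1, 1)
n=5: window = (1, 2)
window at n=5 equals window at n=0 → period = 5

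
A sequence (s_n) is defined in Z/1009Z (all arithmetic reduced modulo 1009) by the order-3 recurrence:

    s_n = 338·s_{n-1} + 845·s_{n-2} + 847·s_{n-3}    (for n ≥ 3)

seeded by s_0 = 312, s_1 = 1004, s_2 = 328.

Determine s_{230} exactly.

189

s_3 = 338·328 + 845·1004 + 847·312 = 600
s_4 = 338·600 + 845·328 + 847·1004 = 486
s_5 = 338·486 + 845·600 + 847·328 = 624
s_6 = 338·624 + 845·486 + 847·600 = 711
s_7 = 338·711 + 845·624 + 847·486 = 728
s_8 = 338·728 + 845·711 + 847·624 = 120
Continuing the recurrence:
  s_9 = 723;  s_10 = 813;  s_11 = 567;  s_12 = 719;  s_13 = 166;  s_14 = 715
  s_15 = 95;  s_16 = 966;  s_17 = 361;  s_18 = 672;  s_19 = 341;  s_20 = 45
  s_21 = 763;  s_22 = 535;  s_23 = 985;  s_24 = 504;  s_25 = 844;  s_26 = 668
  s_27 = 675;  s_28 = 32;  s_29 = 763;  s_30 = 18;  s_31 = 884;  s_32 = 704
  s_33 = 259;  s_34 = 408;  s_35 = 551;  s_36 = 684;  s_37 = 66;  s_38 = 472
  s_39 = 571;  s_40 = 971;  s_41 = 686;  s_42 = 302;  s_43 = 773;  s_44 = 723
  s_45 = 66;  s_46 = 490;  s_47 = 337;  s_48 = 656;  s_49 = 306;  s_50 = 781
  s_51 = 568;  s_52 = 202;  s_53 = 961;  s_54 = 901;  s_55 = 193;  s_56 = 921
  s_57 = 496;  s_58 = 473;  s_59 = 967;  s_60 = 419;  s_61 = 245;  s_62 = 718
  s_63 = 429;  s_64 = 677;  s_65 = 785;  s_66 = 48;  s_67 = 799;  s_68 = 823
  s_69 = 120;  s_70 = 148;  s_71 = 945;  s_72 = 241;  s_73 = 375;  s_74 = 730
  s_75 = 902;  s_76 = 299;  s_77 = 350;  s_78 = 833;  s_79 = 150;  s_80 = 666
  s_81 = 986;  s_82 = 971;  s_83 = 80;  s_84 = 674;  s_85 = 886;  s_86 = 406
  s_87 = 789;  s_88 = 62;  s_89 = 345;  s_90 = 822;  s_91 = 331;  s_92 = 891
  s_93 = 702;  s_94 = 197;  s_95 = 844;  s_96 = 1007;  s_97 = 524;  s_98 = 352
  s_99 = 67;  s_100 = 101;  s_101 = 432;  s_102 = 545;  s_103 = 136;  s_104 = 621
  s_105 = 422;  s_106 = 598;  s_107 = 26;  s_108 = 765;  s_109 = 26;  s_110 = 196
  s_111 = 612;  s_112 = 988;  s_113 = 24;  s_114 = 195;  s_115 = 800;  s_116 = 444
  s_117 = 399;  s_118 = 49;  s_119 = 278;  s_120 = 101;  s_121 = 788;  s_122 = 926
  s_123 = 909;  s_124 = 479;  s_125 = 38;  s_126 = 938;  s_127 = 135;  s_128 = 668
  s_129 = 229;  s_130 = 466;  s_131 = 637;  s_132 = 884;  s_133 = 779;  s_134 = 1006
  s_135 = 452;  s_136 = 836;  s_137 = 63;  s_138 = 658;  s_139 = 965;  s_140 = 198
  s_141 = 841;  s_142 = 610;  s_143 = 865;  s_144 = 593;  s_145 = 114;  s_146 = 932
  s_147 = 472;  s_148 = 328;  s_149 = 525;  s_150 = 780;  s_151 = 297;  s_152 = 424
  s_153 = 532;  s_154 = 617;  s_155 = 142;  s_156 = 875;  s_157 = 978;  s_158 = 602
  s_159 = 216;  s_160 = 491;  s_161 = 722;  s_162 = 377;  s_163 = 106;  s_164 = 314
  s_165 = 431;  s_166 = 326;  s_167 = 744;  s_168 = 43;  s_169 = 137;  s_170 = 455
  s_171 = 249;  s_172 = 465;  s_173 = 246;  s_174 = 856;  s_175 = 106;  s_176 = 888
  s_177 = 810;  s_178 = 995;  s_179 = 83;  s_180 = 30;  s_181 = 814;  s_182 = 480
  s_183 = 677;  s_184 = 76;  s_185 = 358;  s_186 = 884;  s_187 = 743;  s_188 = 739
  s_189 = 866;  s_190 = 696;  s_191 = 749;  s_192 = 744;  s_193 = 749;  s_194 = 727
  s_195 = 344;  s_196 = 822;  s_197 = 728;  s_198 = 33;  s_199 = 758;  s_200 = 677
  s_201 = 286;  s_202 = 68;  s_203 = 603;  s_204 = 25;  s_205 = 451;  s_206 = 202
  s_207 = 352;  s_208 = 678;  s_209 = 479;  s_210 = 749;  s_211 = 194;  s_212 = 344
  s_213 = 451;  s_214 = 18;  s_215 = 499;  s_216 = 829;  s_217 = 713;  s_218 = 993
  s_219 = 657;  s_220 = 212;  s_221 = 806;  s_222 = 56;  s_223 = 723;  s_224 = 691
  s_225 = 978;  s_226 = 223;  s_227 = 804;  s_228 = 60
s_229 = 338·60 + 845·804 + 847·223 = 621
s_230 = 338·621 + 845·60 + 847·804 = 189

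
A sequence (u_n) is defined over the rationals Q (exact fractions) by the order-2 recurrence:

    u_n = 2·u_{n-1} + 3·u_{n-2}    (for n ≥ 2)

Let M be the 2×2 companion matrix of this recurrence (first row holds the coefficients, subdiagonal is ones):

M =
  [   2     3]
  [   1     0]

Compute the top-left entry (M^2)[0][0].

(M^2)[0][0] is the top entry after applying M 2 times to the unit state (1, 0). Equivalently it is h_{3} for the auxiliary sequence (h_n) obeying the same recurrence with h_1 = 1 and h_i = 0 for 0 ≤ i < 1:
h_2 = 2·1 + 3·0 = 2
h_3 = 2·2 + 3·1 = 7

7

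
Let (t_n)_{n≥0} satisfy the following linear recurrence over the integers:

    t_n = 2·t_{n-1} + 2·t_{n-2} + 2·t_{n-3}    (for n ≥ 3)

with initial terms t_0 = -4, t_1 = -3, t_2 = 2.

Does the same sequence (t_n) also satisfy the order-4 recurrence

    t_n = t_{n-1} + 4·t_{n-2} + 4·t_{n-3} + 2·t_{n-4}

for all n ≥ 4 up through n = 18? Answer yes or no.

yes

Terms t_0..t_18: -4, -3, 2, -10, -22, -60, -184, -532, -1552, -4536, -13240, -38656, -112864, -329520, -962080, -2808928, -8201056, -23944128, -69908224
n=4: candidate gives -22, actual t_4 = -22 ✓
n=5: candidate gives -60, actual t_5 = -60 ✓
n=6: candidate gives -184, actual t_6 = -184 ✓
n=7: candidate gives -532, actual t_7 = -532 ✓
n=8: candidate gives -1552, actual t_8 = -1552 ✓
n=9: candidate gives -4536, actual t_9 = -4536 ✓
n=10: candidate gives -13240, actual t_10 = -13240 ✓
n=11: candidate gives -38656, actual t_11 = -38656 ✓
n=12: candidate gives -112864, actual t_12 = -112864 ✓
n=13: candidate gives -329520, actual t_13 = -329520 ✓
n=14: candidate gives -962080, actual t_14 = -962080 ✓
n=15: candidate gives -2808928, actual t_15 = -2808928 ✓
n=16: candidate gives -8201056, actual t_16 = -8201056 ✓
n=17: candidate gives -23944128, actual t_17 = -23944128 ✓
n=18: candidate gives -69908224, actual t_18 = -69908224 ✓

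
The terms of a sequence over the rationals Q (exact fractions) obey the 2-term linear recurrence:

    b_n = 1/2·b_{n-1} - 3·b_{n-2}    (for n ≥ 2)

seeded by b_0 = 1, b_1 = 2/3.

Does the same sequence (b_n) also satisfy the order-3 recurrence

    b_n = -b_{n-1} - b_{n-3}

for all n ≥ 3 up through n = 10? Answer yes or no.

Terms b_0..b_10: 1, 2/3, -8/3, -10/3, 19/3, 79/6, -149/12, -1097/24, 691/48, 13855/96, 5563/192
n=3: candidate gives 5/3, actual b_3 = -10/3 ✗

no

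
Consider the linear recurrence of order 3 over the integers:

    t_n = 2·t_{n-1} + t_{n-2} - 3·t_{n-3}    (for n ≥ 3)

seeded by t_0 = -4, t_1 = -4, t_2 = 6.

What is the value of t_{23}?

t_3 = 2·6 + 1·-4 + -3·-4 = 20
t_4 = 2·20 + 1·6 + -3·-4 = 58
t_5 = 2·58 + 1·20 + -3·6 = 118
t_6 = 2·118 + 1·58 + -3·20 = 234
t_7 = 2·234 + 1·118 + -3·58 = 412
t_8 = 2·412 + 1·234 + -3·118 = 704
t_9 = 2·704 + 1·412 + -3·234 = 1118
t_10 = 2·1118 + 1·704 + -3·412 = 1704
t_11 = 2·1704 + 1·1118 + -3·704 = 2414
t_12 = 2·2414 + 1·1704 + -3·1118 = 3178
t_13 = 2·3178 + 1·2414 + -3·1704 = 3658
t_14 = 2·3658 + 1·3178 + -3·2414 = 3252
t_15 = 2·3252 + 1·3658 + -3·3178 = 628
t_16 = 2·628 + 1·3252 + -3·3658 = -6466
t_17 = 2·-6466 + 1·628 + -3·3252 = -22060
t_18 = 2·-22060 + 1·-6466 + -3·628 = -52470
t_19 = 2·-52470 + 1·-22060 + -3·-6466 = -107602
t_20 = 2·-107602 + 1·-52470 + -3·-22060 = -201494
t_21 = 2·-201494 + 1·-107602 + -3·-52470 = -353180
t_22 = 2·-353180 + 1·-201494 + -3·-107602 = -585048
t_23 = 2·-585048 + 1·-353180 + -3·-201494 = -918794

-918794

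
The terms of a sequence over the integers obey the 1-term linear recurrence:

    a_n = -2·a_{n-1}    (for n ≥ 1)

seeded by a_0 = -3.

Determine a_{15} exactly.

98304

a_1 = -2·-3 = 6
a_2 = -2·6 = -12
a_3 = -2·-12 = 24
a_4 = -2·24 = -48
a_5 = -2·-48 = 96
a_6 = -2·96 = -192
a_7 = -2·-192 = 384
a_8 = -2·384 = -768
a_9 = -2·-768 = 1536
a_10 = -2·1536 = -3072
a_11 = -2·-3072 = 6144
a_12 = -2·6144 = -12288
a_13 = -2·-12288 = 24576
a_14 = -2·24576 = -49152
a_15 = -2·-49152 = 98304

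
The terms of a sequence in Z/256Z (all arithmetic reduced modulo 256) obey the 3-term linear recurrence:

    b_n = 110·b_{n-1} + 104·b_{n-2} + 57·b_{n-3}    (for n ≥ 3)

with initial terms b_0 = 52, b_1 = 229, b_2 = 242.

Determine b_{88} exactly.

141

b_3 = 110·242 + 104·229 + 57·52 = 152
b_4 = 110·152 + 104·242 + 57·229 = 157
b_5 = 110·157 + 104·152 + 57·242 = 24
b_6 = 110·24 + 104·157 + 57·152 = 240
b_7 = 110·240 + 104·24 + 57·157 = 213
b_8 = 110·213 + 104·240 + 57·24 = 94
b_9 = 110·94 + 104·213 + 57·240 = 92
b_10 = 110·92 + 104·94 + 57·213 = 37
b_11 = 110·37 + 104·92 + 57·94 = 52
b_12 = 110·52 + 104·37 + 57·92 = 220
b_13 = 110·220 + 104·52 + 57·37 = 229
b_14 = 110·229 + 104·220 + 57·52 = 90
b_15 = 110·90 + 104·229 + 57·220 = 176
b_16 = 110·176 + 104·90 + 57·229 = 45
b_17 = 110·45 + 104·176 + 57·90 = 224
b_18 = 110·224 + 104·45 + 57·176 = 184
b_19 = 110·184 + 104·224 + 57·45 = 21
b_20 = 110·21 + 104·184 + 57·224 = 166
b_21 = 110·166 + 104·21 + 57·184 = 212
b_22 = 110·212 + 104·166 + 57·21 = 53
b_23 = 110·53 + 104·212 + 57·166 = 220
b_24 = 110·220 + 104·53 + 57·212 = 68
b_25 = 110·68 + 104·220 + 57·53 = 101
b_26 = 110·101 + 104·68 + 57·220 = 2
b_27 = 110·2 + 104·101 + 57·68 = 8
b_28 = 110·8 + 104·2 + 57·101 = 189
b_29 = 110·189 + 104·8 + 57·2 = 232
b_30 = 110·232 + 104·189 + 57·8 = 64
b_31 = 110·64 + 104·232 + 57·189 = 213
b_32 = 110·213 + 104·64 + 57·232 = 46
b_33 = 110·46 + 104·213 + 57·64 = 140
b_34 = 110·140 + 104·46 + 57·213 = 69
b_35 = 110·69 + 104·140 + 57·46 = 196
b_36 = 110·196 + 104·69 + 57·140 = 108
b_37 = 110·108 + 104·196 + 57·69 = 101
b_38 = 110·101 + 104·108 + 57·196 = 234
b_39 = 110·234 + 104·101 + 57·108 = 160
b_40 = 110·160 + 104·234 + 57·101 = 77
b_41 = 110·77 + 104·160 + 57·234 = 48
b_42 = 110·48 + 104·77 + 57·160 = 136
b_43 = 110·136 + 104·48 + 57·77 = 21
b_44 = 110·21 + 104·136 + 57·48 = 246
b_45 = 110·246 + 104·21 + 57·136 = 132
b_46 = 110·132 + 104·246 + 57·21 = 85
b_47 = 110·85 + 104·132 + 57·246 = 236
b_48 = 110·236 + 104·85 + 57·132 = 84
b_49 = 110·84 + 104·236 + 57·85 = 229
b_50 = 110·229 + 104·84 + 57·236 = 18
b_51 = 110·18 + 104·229 + 57·84 = 120
b_52 = 110·120 + 104·18 + 57·229 = 221
b_53 = 110·221 + 104·120 + 57·18 = 184
b_54 = 110·184 + 104·221 + 57·120 = 144
b_55 = 110·144 + 104·184 + 57·221 = 213
b_56 = 110·213 + 104·144 + 57·184 = 254
b_57 = 110·254 + 104·213 + 57·144 = 188
b_58 = 110·188 + 104·254 + 57·213 = 101
b_59 = 110·101 + 104·188 + 57·254 = 84
b_60 = 110·84 + 104·101 + 57·188 = 252
b_61 = 110·252 + 104·84 + 57·101 = 229
b_62 = 110·229 + 104·252 + 57·84 = 122
b_63 = 110·122 + 104·229 + 57·252 = 144
b_64 = 110·144 + 104·122 + 57·229 = 109
b_65 = 110·109 + 104·144 + 57·122 = 128
b_66 = 110·128 + 104·109 + 57·144 = 88
b_67 = 110·88 + 104·128 + 57·109 = 21
b_68 = 110·21 + 104·88 + 57·128 = 70
b_69 = 110·70 + 104·21 + 57·88 = 52
b_70 = 110·52 + 104·70 + 57·21 = 117
b_71 = 110·117 + 104·52 + 57·70 = 252
b_72 = 110·252 + 104·117 + 57·52 = 100
b_73 = 110·100 + 104·252 + 57·117 = 101
b_74 = 110·101 + 104·100 + 57·252 = 34
b_75 = 110·34 + 104·101 + 57·100 = 232
b_76 = 110·232 + 104·34 + 57·101 = 253
b_77 = 110·253 + 104·232 + 57·34 = 136
b_78 = 110·136 + 104·253 + 57·232 = 224
b_79 = 110·224 + 104·136 + 57·253 = 213
b_80 = 110·213 + 104·224 + 57·136 = 206
b_81 = 110·206 + 104·213 + 57·224 = 236
b_82 = 110·236 + 104·206 + 57·213 = 133
b_83 = 110·133 + 104·236 + 57·206 = 228
b_84 = 110·228 + 104·133 + 57·236 = 140
b_85 = 110·140 + 104·228 + 57·133 = 101
b_86 = 110·101 + 104·140 + 57·228 = 10
b_87 = 110·10 + 104·101 + 57·140 = 128
b_88 = 110·128 + 104·10 + 57·101 = 141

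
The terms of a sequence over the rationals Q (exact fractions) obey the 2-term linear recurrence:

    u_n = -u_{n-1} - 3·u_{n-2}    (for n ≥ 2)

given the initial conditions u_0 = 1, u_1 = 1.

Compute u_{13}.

u_2 = -1·1 + -3·1 = -4
u_3 = -1·-4 + -3·1 = 1
u_4 = -1·1 + -3·-4 = 11
u_5 = -1·11 + -3·1 = -14
u_6 = -1·-14 + -3·11 = -19
u_7 = -1·-19 + -3·-14 = 61
u_8 = -1·61 + -3·-19 = -4
u_9 = -1·-4 + -3·61 = -179
u_10 = -1·-179 + -3·-4 = 191
u_11 = -1·191 + -3·-179 = 346
u_12 = -1·346 + -3·191 = -919
u_13 = -1·-919 + -3·346 = -119

-119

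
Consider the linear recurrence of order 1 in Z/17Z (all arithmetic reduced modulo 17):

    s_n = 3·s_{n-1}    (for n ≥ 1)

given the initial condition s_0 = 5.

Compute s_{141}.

s_1 = 3·5 = 15
s_2 = 3·15 = 11
s_3 = 3·11 = 16
s_4 = 3·16 = 14
s_5 = 3·14 = 8
s_6 = 3·8 = 7
s_7 = 3·7 = 4
s_8 = 3·4 = 12
s_9 = 3·12 = 2
s_10 = 3·2 = 6
s_11 = 3·6 = 1
s_12 = 3·1 = 3
s_13 = 3·3 = 9
s_14 = 3·9 = 10
s_15 = 3·10 = 13
s_16 = 3·13 = 5
(s_16) = (5) = (s_0), so the sequence has period 16.
141 ≡ 13 (mod 16), hence s_141 = s_13 = 9.

9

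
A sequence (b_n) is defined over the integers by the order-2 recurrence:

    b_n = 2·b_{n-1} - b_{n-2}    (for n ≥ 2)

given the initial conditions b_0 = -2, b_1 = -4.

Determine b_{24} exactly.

b_2 = 2·-4 + -1·-2 = -6
b_3 = 2·-6 + -1·-4 = -8
b_4 = 2·-8 + -1·-6 = -10
b_5 = 2·-10 + -1·-8 = -12
b_6 = 2·-12 + -1·-10 = -14
b_7 = 2·-14 + -1·-12 = -16
b_8 = 2·-16 + -1·-14 = -18
b_9 = 2·-18 + -1·-16 = -20
b_10 = 2·-20 + -1·-18 = -22
b_11 = 2·-22 + -1·-20 = -24
b_12 = 2·-24 + -1·-22 = -26
b_13 = 2·-26 + -1·-24 = -28
b_14 = 2·-28 + -1·-26 = -30
b_15 = 2·-30 + -1·-28 = -32
b_16 = 2·-32 + -1·-30 = -34
b_17 = 2·-34 + -1·-32 = -36
b_18 = 2·-36 + -1·-34 = -38
b_19 = 2·-38 + -1·-36 = -40
b_20 = 2·-40 + -1·-38 = -42
b_21 = 2·-42 + -1·-40 = -44
b_22 = 2·-44 + -1·-42 = -46
b_23 = 2·-46 + -1·-44 = -48
b_24 = 2·-48 + -1·-46 = -50

-50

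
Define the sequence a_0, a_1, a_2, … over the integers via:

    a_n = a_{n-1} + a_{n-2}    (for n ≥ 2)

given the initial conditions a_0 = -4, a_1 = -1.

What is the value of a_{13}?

a_2 = 1·-1 + 1·-4 = -5
a_3 = 1·-5 + 1·-1 = -6
a_4 = 1·-6 + 1·-5 = -11
a_5 = 1·-11 + 1·-6 = -17
a_6 = 1·-17 + 1·-11 = -28
a_7 = 1·-28 + 1·-17 = -45
a_8 = 1·-45 + 1·-28 = -73
a_9 = 1·-73 + 1·-45 = -118
a_10 = 1·-118 + 1·-73 = -191
a_11 = 1·-191 + 1·-118 = -309
a_12 = 1·-309 + 1·-191 = -500
a_13 = 1·-500 + 1·-309 = -809

-809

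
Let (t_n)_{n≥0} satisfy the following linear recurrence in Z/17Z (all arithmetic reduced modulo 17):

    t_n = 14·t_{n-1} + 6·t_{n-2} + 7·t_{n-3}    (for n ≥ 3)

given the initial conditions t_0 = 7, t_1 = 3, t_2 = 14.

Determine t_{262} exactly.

7

t_3 = 14·14 + 6·3 + 7·7 = 8
t_4 = 14·8 + 6·14 + 7·3 = 13
t_5 = 14·13 + 6·8 + 7·14 = 5
t_6 = 14·5 + 6·13 + 7·8 = 0
t_7 = 14·0 + 6·5 + 7·13 = 2
t_8 = 14·2 + 6·0 + 7·5 = 12
Continuing the recurrence:
  t_9 = 10;  t_10 = 5;  t_11 = 10;  t_12 = 2;  t_13 = 4;  t_14 = 2
  t_15 = 15;  t_16 = 12;  t_17 = 0;  t_18 = 7;  t_19 = 12;  t_20 = 6
  t_21 = 1;  t_22 = 15;  t_23 = 3;  t_24 = 3;  t_25 = 12;  t_26 = 3
  t_27 = 16;  t_28 = 3;  t_29 = 6;  t_30 = 10;  t_31 = 10;  t_32 = 4
  t_33 = 16;  t_34 = 12;  t_35 = 3;  t_36 = 5;  t_37 = 2;  t_38 = 11
  t_39 = 14;  t_40 = 4;  t_41 = 13;  t_42 = 15;  t_43 = 10;  t_44 = 15
  t_45 = 1;  t_46 = 4;  t_47 = 14;  t_48 = 6;  t_49 = 9;  t_50 = 5
  t_51 = 13;  t_52 = 3;  t_53 = 2;  t_54 = 1;  t_55 = 13;  t_56 = 15
  t_57 = 6;  t_58 = 10;  t_59 = 9;  t_60 = 7;  t_61 = 1;  t_62 = 0
  t_63 = 4;  t_64 = 12;  t_65 = 5;  t_66 = 0;  t_67 = 12;  t_68 = 16
  t_69 = 7;  t_70 = 6;  t_71 = 0;  t_72 = 0;  t_73 = 8;  t_74 = 10
  t_75 = 1;  t_76 = 11;  t_77 = 9;  t_78 = 12;  t_79 = 10;  t_80 = 3
  t_81 = 16;  t_82 = 6;  t_83 = 14;  t_84 = 4;  t_85 = 12;  t_86 = 1
  t_87 = 12;  t_88 = 3;  t_89 = 2;  t_90 = 11;  t_91 = 0;  t_92 = 12
  t_93 = 7;  t_94 = 0;  t_95 = 7;  t_96 = 11;  t_97 = 9;  t_98 = 3
  t_99 = 3;  t_100 = 4;  t_101 = 10;  t_102 = 15;  t_103 = 9;  t_104 = 14
  t_105 = 15;  t_106 = 0;  t_107 = 1;  t_108 = 0;  t_109 = 6;  t_110 = 6
  t_111 = 1;  t_112 = 7;  t_113 = 10;  t_114 = 2;  t_115 = 1;  t_116 = 11
  t_117 = 4;  t_118 = 10;  t_119 = 3;  t_120 = 11;  t_121 = 4;  t_122 = 7
  t_123 = 12;  t_124 = 0;  t_125 = 2;  t_126 = 10;  t_127 = 16;  t_128 = 9
  t_129 = 3;  t_130 = 4;  t_131 = 1;  t_132 = 8;  t_133 = 10;  t_134 = 8
  t_135 = 7;  t_136 = 12;  t_137 = 11;  t_138 = 3;  t_139 = 5;  t_140 = 12
  t_141 = 15;  t_142 = 11;  t_143 = 5;  t_144 = 3;  t_145 = 13;  t_146 = 14
  t_147 = 6;  t_148 = 4;  t_149 = 3;  t_150 = 6;  t_151 = 11;  t_152 = 7
  t_153 = 2;  t_154 = 11;  t_155 = 11;  t_156 = 13;  t_157 = 2;  t_158 = 13
  t_159 = 13;  t_160 = 2;  t_161 = 10;  t_162 = 5;  t_163 = 8;  t_164 = 8
  t_165 = 8;  t_166 = 12;  t_167 = 0;  t_168 = 9;  t_169 = 6;  t_170 = 2
  t_171 = 8;  t_172 = 13;  t_173 = 6;  t_174 = 14;  t_175 = 0;  t_176 = 7
  t_177 = 9;  t_178 = 15;  t_179 = 7;  t_180 = 13;  t_181 = 6;  t_182 = 7
  t_183 = 4;  t_184 = 4;  t_185 = 10;  t_186 = 5;  t_187 = 5;  t_188 = 0
  t_189 = 14;  t_190 = 10;  t_191 = 3;  t_192 = 13;  t_193 = 15;  t_194 = 3
  t_195 = 2;  t_196 = 15;  t_197 = 5;  t_198 = 4;  t_199 = 4;  t_200 = 13
  t_201 = 13;  t_202 = 16;  t_203 = 2;  t_204 = 11;  t_205 = 6;  t_206 = 11
  t_207 = 12;  t_208 = 4;  t_209 = 1;  t_210 = 3;  t_211 = 8;  t_212 = 1
  t_213 = 15;  t_214 = 0;  t_215 = 12;  t_216 = 1;  t_217 = 1;  t_218 = 2
  t_219 = 7;  t_220 = 15;  t_221 = 11;  t_222 = 4;  t_223 = 6;  t_224 = 15
  t_225 = 2;  t_226 = 7;  t_227 = 11;  t_228 = 6;  t_229 = 12;  t_230 = 9
  t_231 = 2;  t_232 = 13;  t_233 = 2;  t_234 = 1;  t_235 = 15;  t_236 = 9
  t_237 = 2;  t_238 = 0;  t_239 = 7;  t_240 = 10;  t_241 = 12;  t_242 = 5
  t_243 = 8;  t_244 = 5;  t_245 = 0;  t_246 = 1;  t_247 = 15;  t_248 = 12
  t_249 = 10;  t_250 = 11;  t_251 = 9;  t_252 = 7;  t_253 = 8;  t_254 = 13
  t_255 = 7;  t_256 = 11;  t_257 = 15;  t_258 = 2;  t_259 = 8;  t_260 = 8
t_261 = 14·8 + 6·8 + 7·2 = 4
t_262 = 14·4 + 6·8 + 7·8 = 7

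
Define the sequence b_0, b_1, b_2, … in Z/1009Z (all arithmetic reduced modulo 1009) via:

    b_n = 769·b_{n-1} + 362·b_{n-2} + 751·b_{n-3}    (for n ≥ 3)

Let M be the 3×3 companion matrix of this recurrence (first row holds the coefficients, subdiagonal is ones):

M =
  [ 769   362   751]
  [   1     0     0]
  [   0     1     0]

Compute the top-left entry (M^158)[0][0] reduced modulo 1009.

27

(M^158)[0][0] is the top entry after applying M 158 times to the unit state (1, 0, 0). Equivalently it is h_{160} for the auxiliary sequence (h_n) obeying the same recurrence with h_2 = 1 and h_i = 0 for 0 ≤ i < 2:
h_3 = 769·1 + 362·0 + 751·0 = 769
h_4 = 769·769 + 362·1 + 751·0 = 449
h_5 = 769·449 + 362·769 + 751·1 = 848
h_6 = 769·848 + 362·449 + 751·769 = 758
h_7 = 769·758 + 362·848 + 751·449 = 133
h_8 = 769·133 + 362·758 + 751·848 = 485
Continuing the recurrence:
  h_9 = 540;  h_10 = 557;  h_11 = 237;  h_12 = 389;  h_13 = 78;  h_14 = 412
  h_15 = 524;  h_16 = 233;  h_17 = 229;  h_18 = 139;  h_19 = 523;  h_20 = 922
  h_21 = 796;  h_22 = 727;  h_23 = 912;  h_24 = 366;  h_25 = 252;  h_26 = 174
  h_27 = 441;  h_28 = 95;  h_29 = 131;  h_30 = 162;  h_31 = 176;  h_32 = 768
  h_33 = 45;  h_34 = 837;  h_35 = 686;  h_36 = 619;  h_37 = 870;  h_38 = 739
  h_39 = 76;  h_40 = 602;  h_41 = 115;  h_42 = 195;  h_43 = 954;  h_44 = 643
  h_45 = 467;  h_46 = 679;  h_47 = 631;  h_48 = 106;  h_49 = 557;  h_50 = 198
  h_51 = 641;  h_52 = 146;  h_53 = 622;  h_54 = 534;  h_55 = 814;  h_56 = 930
  h_57 = 290;  h_58 = 544;  h_59 = 856;  h_60 = 415;  h_61 = 299;  h_62 = 900
  h_63 = 85;  h_64 = 224;  h_65 = 87;  h_66 = 945;  h_67 = 161;  h_68 = 502
  h_69 = 728;  h_70 = 781;  h_71 = 57;  h_72 = 498;  h_73 = 298;  h_74 = 213
  h_75 = 920;  h_76 = 393;  h_77 = 128;  h_78 = 311;  h_79 = 463;  h_80 = 726
  h_81 = 911;  h_82 = 393;  h_83 = 731;  h_84 = 182;  h_85 = 486;  h_86 = 788
  h_87 = 396;  h_88 = 252;  h_89 = 648;  h_90 = 21;  h_91 = 53;  h_92 = 237
  h_93 = 275;  h_94 = 66;  h_95 = 366;  h_96 = 308;  h_97 = 175;  h_98 = 293
  h_99 = 340;  h_100 = 505;  h_101 = 952;  h_102 = 807;  h_103 = 474;  h_104 = 361
  h_105 = 849;  h_106 = 376;  h_107 = 862;  h_108 = 782;  h_109 = 113;  h_110 = 271
  h_111 = 126;  h_112 = 366;  h_113 = 862;  h_114 = 58;  h_115 = 887;  h_116 = 419
  h_117 = 743;  h_118 = 798;  h_119 = 623;  h_120 = 130;  h_121 = 550;  h_122 = 522
  h_123 = 929;  h_124 = 679;  h_125 = 320;  h_126 = 955;  h_127 = 32;  h_128 = 193
  h_129 = 385;  h_130 = 489;  h_131 = 468;  h_132 = 683;  h_133 = 414;  h_134 = 908
  h_135 = 921;  h_136 = 844;  h_137 = 505;  h_138 = 187;  h_139 = 898;  h_140 = 368
  h_141 = 836;  h_142 = 565;  h_143 = 449;  h_144 = 144;  h_145 = 370;  h_146 = 854
  h_147 = 800;  h_148 = 499;  h_149 = 967;  h_150 = 462;  h_151 = 451;  h_152 = 219
  h_153 = 587;  h_154 = 633;  h_155 = 36;  h_156 = 448;  h_157 = 502;  h_158 = 120
h_159 = 769·120 + 362·502 + 751·448 = 7
h_160 = 769·7 + 362·120 + 751·502 = 27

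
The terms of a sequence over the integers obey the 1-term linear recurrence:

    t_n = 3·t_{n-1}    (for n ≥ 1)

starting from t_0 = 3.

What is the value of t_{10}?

177147

t_1 = 3·3 = 9
t_2 = 3·9 = 27
t_3 = 3·27 = 81
t_4 = 3·81 = 243
t_5 = 3·243 = 729
t_6 = 3·729 = 2187
t_7 = 3·2187 = 6561
t_8 = 3·6561 = 19683
t_9 = 3·19683 = 59049
t_10 = 3·59049 = 177147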